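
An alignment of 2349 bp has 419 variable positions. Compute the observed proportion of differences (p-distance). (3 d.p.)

p = 419/2349 = 0.178373… ≈ 0.178 (to 3 d.p.).

0.178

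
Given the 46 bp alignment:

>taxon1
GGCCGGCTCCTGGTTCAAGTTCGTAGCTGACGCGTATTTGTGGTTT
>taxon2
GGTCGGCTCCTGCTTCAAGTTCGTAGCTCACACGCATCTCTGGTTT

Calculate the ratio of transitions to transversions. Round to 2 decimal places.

Transitions are A↔G and C↔T; transversions are all other mismatches.
Transitions: 4. Transversions: 3.
R = 4/3 = 1.333333… ≈ 1.33 (to 2 d.p.).

1.33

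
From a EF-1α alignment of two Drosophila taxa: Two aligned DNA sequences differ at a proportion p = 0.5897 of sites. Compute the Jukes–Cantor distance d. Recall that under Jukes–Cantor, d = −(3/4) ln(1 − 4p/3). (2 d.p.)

1.16

d = −(3/4) ln(1 − 4p/3) = −0.75 ln(1 − 0.786267) = −0.75 ln(0.213733)
  = −0.75 × (-1.543028) = 1.157271 substitutions/site.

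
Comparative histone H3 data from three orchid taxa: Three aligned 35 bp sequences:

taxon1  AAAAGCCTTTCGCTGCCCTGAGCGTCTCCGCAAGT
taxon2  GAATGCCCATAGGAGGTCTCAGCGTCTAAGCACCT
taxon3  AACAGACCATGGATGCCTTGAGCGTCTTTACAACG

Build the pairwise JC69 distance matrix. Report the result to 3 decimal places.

taxon1–taxon2: 14/35 sites differ → p = 0.4, d = −0.75 ln(1 − 0.533333) = 0.571605 ≈ 0.572.
taxon1–taxon3: 12/35 sites differ → p ≈ 0.342857, d = −0.75 ln(1 − 0.457143) = 0.458182 ≈ 0.458.
taxon2–taxon3: 16/35 sites differ → p ≈ 0.457143, d = −0.75 ln(1 − 0.609524) = 0.705292 ≈ 0.705.

d(taxon1,taxon2) = 0.572, d(taxon1,taxon3) = 0.458, d(taxon2,taxon3) = 0.705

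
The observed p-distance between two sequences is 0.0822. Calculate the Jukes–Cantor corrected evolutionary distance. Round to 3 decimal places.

d = −(3/4) ln(1 − 4p/3) = −0.75 ln(1 − 0.1096) = −0.75 ln(0.8904)
  = −0.75 × (-0.116084) = 0.087063 substitutions/site.

0.087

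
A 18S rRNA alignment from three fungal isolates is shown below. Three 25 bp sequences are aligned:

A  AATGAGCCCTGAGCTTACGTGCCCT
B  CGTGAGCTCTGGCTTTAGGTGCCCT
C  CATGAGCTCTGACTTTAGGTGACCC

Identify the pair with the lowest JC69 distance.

B and C

A–B: 7/25 differ, p = 0.280, d = 0.351.
A–C: 7/25 differ, p = 0.280, d = 0.351.
B–C: 4/25 differ, p = 0.160, d = 0.180.
The smallest distance is between B and C.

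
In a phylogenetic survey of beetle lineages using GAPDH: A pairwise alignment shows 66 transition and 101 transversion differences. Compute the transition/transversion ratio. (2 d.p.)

R = 66/101 = 0.653465… ≈ 0.65 (to 2 d.p.).

0.65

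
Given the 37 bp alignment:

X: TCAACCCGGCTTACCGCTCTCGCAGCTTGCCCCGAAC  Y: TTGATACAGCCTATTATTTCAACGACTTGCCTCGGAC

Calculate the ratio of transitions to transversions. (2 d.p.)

8.00

Transitions are A↔G and C↔T; transversions are all other mismatches.
Transitions: 16. Transversions: 2.
R = 16/2 = 8.00.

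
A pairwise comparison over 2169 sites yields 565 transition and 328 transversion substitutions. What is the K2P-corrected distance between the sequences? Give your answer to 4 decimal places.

0.6477

P = 565/2169 ≈ 0.260489 and Q = 328/2169 ≈ 0.151222.
Under the Kimura two-parameter model, d = −½ ln(1 − 2P − Q) − ¼ ln(1 − 2Q).
1 − 2P − Q = 0.3278, giving −½ ln(0.3278) = 0.557676.
1 − 2Q = 0.697556, giving −¼ ln(0.697556) = 0.090043.
d = 0.557676 + 0.090043 = 0.647719.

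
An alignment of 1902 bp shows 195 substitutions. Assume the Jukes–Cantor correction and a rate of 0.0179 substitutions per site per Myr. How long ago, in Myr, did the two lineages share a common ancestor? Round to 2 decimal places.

p = 195/1902 ≈ 0.102524.
d = −(3/4) ln(1 − 4p/3) = −0.75 ln(1 − 0.136699) = −0.75 ln(0.863301)
  = −0.75 × (-0.146992) = 0.110244 substitutions/site.
Under a molecular clock d = 2μt, so t = d/(2μ) = 0.110244 / (2 × 0.0179) = 3.08 Myr.

3.08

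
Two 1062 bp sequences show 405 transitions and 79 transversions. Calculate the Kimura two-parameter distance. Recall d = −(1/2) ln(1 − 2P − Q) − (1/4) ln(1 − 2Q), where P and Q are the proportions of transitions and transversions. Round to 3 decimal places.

0.948

P = 405/1062 ≈ 0.381356 and Q = 79/1062 ≈ 0.074388.
Under the Kimura two-parameter model, d = −½ ln(1 − 2P − Q) − ¼ ln(1 − 2Q).
1 − 2P − Q = 0.1629, giving −½ ln(0.1629) = 0.907309.
1 − 2Q = 0.851224, giving −¼ ln(0.851224) = 0.040270.
d = 0.907309 + 0.040270 = 0.947579.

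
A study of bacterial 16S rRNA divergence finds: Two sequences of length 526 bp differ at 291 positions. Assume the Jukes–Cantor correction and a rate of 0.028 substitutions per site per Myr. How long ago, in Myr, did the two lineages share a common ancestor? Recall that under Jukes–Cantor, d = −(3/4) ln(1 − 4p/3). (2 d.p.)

17.92

p = 291/526 ≈ 0.553232.
d = −(3/4) ln(1 − 4p/3) = −0.75 ln(1 − 0.737643) = −0.75 ln(0.262357)
  = −0.75 × (-1.338049) = 1.003537 substitutions/site.
Under a molecular clock d = 2μt, so t = d/(2μ) = 1.003537 / (2 × 0.028) = 17.92 Myr.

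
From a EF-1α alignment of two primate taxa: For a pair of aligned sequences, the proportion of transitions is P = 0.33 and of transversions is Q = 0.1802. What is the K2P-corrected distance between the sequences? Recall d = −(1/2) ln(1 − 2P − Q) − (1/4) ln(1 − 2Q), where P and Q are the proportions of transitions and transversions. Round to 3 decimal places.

1.029

Under the Kimura two-parameter model, d = −½ ln(1 − 2P − Q) − ¼ ln(1 − 2Q).
1 − 2P − Q = 0.1598, giving −½ ln(0.1598) = 0.916916.
1 − 2Q = 0.6396, giving −¼ ln(0.6396) = 0.111728.
d = 0.916916 + 0.111728 = 1.028644.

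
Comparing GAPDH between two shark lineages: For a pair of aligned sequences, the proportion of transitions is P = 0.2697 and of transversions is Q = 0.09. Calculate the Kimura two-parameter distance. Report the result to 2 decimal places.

0.55

Under the Kimura two-parameter model, d = −½ ln(1 − 2P − Q) − ¼ ln(1 − 2Q).
1 − 2P − Q = 0.3706, giving −½ ln(0.3706) = 0.496316.
1 − 2Q = 0.82, giving −¼ ln(0.82) = 0.049613.
d = 0.496316 + 0.049613 = 0.545929.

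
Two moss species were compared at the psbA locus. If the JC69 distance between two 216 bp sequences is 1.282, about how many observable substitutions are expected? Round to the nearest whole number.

133

Invert JC69: p = (3/4)(1 − e^(−4d/3)) = 0.75 × (1 − e^(-1.709333)) = 0.75 × (1 − 0.180986) = 0.614261.
Expected differing sites = pL ≈ 0.614261 × 216 = 132.680376 ≈ 133.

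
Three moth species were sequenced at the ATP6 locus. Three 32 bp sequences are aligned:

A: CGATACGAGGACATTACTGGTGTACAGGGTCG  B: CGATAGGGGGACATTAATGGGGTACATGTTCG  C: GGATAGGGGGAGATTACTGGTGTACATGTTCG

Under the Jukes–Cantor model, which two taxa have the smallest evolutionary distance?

B and C

A–B: 6/32 differ, p = 0.188, d = 0.216.
A–C: 6/32 differ, p = 0.188, d = 0.216.
B–C: 4/32 differ, p = 0.125, d = 0.137.
The smallest distance is between B and C.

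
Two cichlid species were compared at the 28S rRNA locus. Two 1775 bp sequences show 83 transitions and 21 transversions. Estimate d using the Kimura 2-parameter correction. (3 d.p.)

0.062

P = 83/1775 ≈ 0.046761 and Q = 21/1775 ≈ 0.011831.
Under the Kimura two-parameter model, d = −½ ln(1 − 2P − Q) − ¼ ln(1 − 2Q).
1 − 2P − Q = 0.894647, giving −½ ln(0.894647) = 0.055663.
1 − 2Q = 0.976338, giving −¼ ln(0.976338) = 0.005987.
d = 0.055663 + 0.005987 = 0.061650.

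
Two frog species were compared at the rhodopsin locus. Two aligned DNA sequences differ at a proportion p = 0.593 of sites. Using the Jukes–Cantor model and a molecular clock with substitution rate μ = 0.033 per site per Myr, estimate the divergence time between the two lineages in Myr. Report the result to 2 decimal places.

d = −(3/4) ln(1 − 4p/3) = −0.75 ln(1 − 0.790667) = −0.75 ln(0.209333)
  = −0.75 × (-1.563829) = 1.172872 substitutions/site.
Under a molecular clock d = 2μt, so t = d/(2μ) = 1.172872 / (2 × 0.033) = 17.77 Myr.

17.77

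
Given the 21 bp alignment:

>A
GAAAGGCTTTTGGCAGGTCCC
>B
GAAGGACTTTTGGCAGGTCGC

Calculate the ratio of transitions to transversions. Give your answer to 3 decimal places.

Transitions are A↔G and C↔T; transversions are all other mismatches.
Transitions: 2. Transversions: 1.
R = 2/1 = 2.000.

2.000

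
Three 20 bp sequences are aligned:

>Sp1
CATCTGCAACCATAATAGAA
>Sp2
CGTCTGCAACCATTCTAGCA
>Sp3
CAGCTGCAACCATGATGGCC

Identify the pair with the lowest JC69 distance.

Sp1–Sp2: 4/20 differ, p = 0.200, d = 0.233.
Sp1–Sp3: 5/20 differ, p = 0.250, d = 0.304.
Sp2–Sp3: 6/20 differ, p = 0.300, d = 0.383.
The smallest distance is between Sp1 and Sp2.

Sp1 and Sp2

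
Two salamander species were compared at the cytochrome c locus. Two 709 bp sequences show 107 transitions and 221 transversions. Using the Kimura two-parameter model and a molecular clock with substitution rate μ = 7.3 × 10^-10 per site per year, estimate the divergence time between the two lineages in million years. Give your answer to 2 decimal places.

492.82

P = 107/709 ≈ 0.150917 and Q = 221/709 ≈ 0.311707.
Under the Kimura two-parameter model, d = −½ ln(1 − 2P − Q) − ¼ ln(1 − 2Q).
1 − 2P − Q = 0.386459, giving −½ ln(0.386459) = 0.475365.
1 − 2Q = 0.376586, giving −¼ ln(0.376586) = 0.244152.
d = 0.475365 + 0.244152 = 0.719517.
Under a molecular clock d = 2μt, so t = d/(2μ) = 0.719517 / (2 × 7.3 × 10^-10) = 492.82 million years.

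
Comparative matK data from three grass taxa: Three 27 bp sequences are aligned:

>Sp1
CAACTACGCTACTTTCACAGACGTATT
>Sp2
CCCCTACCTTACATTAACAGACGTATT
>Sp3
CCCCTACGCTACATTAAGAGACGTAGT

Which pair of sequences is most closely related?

Sp2 and Sp3

Sp1–Sp2: 6/27 differ, p = 0.222, d = 0.264.
Sp1–Sp3: 6/27 differ, p = 0.222, d = 0.264.
Sp2–Sp3: 4/27 differ, p = 0.148, d = 0.165.
The smallest distance is between Sp2 and Sp3.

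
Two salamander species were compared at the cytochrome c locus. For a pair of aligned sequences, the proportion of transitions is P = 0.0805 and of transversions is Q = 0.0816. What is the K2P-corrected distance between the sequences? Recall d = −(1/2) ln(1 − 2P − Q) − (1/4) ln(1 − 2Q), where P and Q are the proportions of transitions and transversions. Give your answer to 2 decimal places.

0.18

Under the Kimura two-parameter model, d = −½ ln(1 − 2P − Q) − ¼ ln(1 − 2Q).
1 − 2P − Q = 0.7574, giving −½ ln(0.7574) = 0.138932.
1 − 2Q = 0.8368, giving −¼ ln(0.8368) = 0.044543.
d = 0.138932 + 0.044543 = 0.183475.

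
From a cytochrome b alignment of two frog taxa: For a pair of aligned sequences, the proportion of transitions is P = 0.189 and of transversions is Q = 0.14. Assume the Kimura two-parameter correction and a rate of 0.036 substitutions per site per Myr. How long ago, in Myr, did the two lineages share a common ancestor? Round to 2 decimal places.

6.21

Under the Kimura two-parameter model, d = −½ ln(1 − 2P − Q) − ¼ ln(1 − 2Q).
1 − 2P − Q = 0.482, giving −½ ln(0.482) = 0.364906.
1 − 2Q = 0.72, giving −¼ ln(0.72) = 0.082126.
d = 0.364906 + 0.082126 = 0.447032.
Under a molecular clock d = 2μt, so t = d/(2μ) = 0.447032 / (2 × 0.036) = 6.21 Myr.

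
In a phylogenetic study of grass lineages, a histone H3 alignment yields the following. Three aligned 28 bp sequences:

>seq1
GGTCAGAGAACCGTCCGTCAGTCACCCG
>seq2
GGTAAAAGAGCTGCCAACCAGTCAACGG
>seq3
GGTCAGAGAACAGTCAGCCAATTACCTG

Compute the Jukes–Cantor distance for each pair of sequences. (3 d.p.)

seq1–seq2: 10/28 sites differ → p ≈ 0.357143, d = −0.75 ln(1 − 0.476191) = 0.484971 ≈ 0.485.
seq1–seq3: 6/28 sites differ → p ≈ 0.214286, d = −0.75 ln(1 − 0.285715) = 0.252355 ≈ 0.252.
seq2–seq3: 10/28 sites differ → p ≈ 0.357143, d = −0.75 ln(1 − 0.476191) = 0.484971 ≈ 0.485.

d(seq1,seq2) = 0.485, d(seq1,seq3) = 0.252, d(seq2,seq3) = 0.485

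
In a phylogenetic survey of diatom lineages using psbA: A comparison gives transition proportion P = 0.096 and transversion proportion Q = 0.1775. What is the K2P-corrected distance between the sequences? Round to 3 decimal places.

Under the Kimura two-parameter model, d = −½ ln(1 − 2P − Q) − ¼ ln(1 − 2Q).
1 − 2P − Q = 0.6305, giving −½ ln(0.6305) = 0.230621.
1 − 2Q = 0.645, giving −¼ ln(0.645) = 0.109626.
d = 0.230621 + 0.109626 = 0.340247.

0.340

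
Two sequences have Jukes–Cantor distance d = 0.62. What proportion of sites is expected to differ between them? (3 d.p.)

p = (3/4)(1 − e^(−4d/3)) = 0.75 × (1 − e^(-0.826667)) = 0.75 × (1 − 0.437505) = 0.421871.

0.422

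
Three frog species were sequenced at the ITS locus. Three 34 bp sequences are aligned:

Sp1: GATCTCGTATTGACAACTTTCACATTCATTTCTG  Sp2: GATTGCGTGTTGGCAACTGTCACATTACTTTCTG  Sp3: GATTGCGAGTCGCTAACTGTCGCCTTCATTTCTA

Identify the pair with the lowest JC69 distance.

Sp1–Sp2: 7/34 differ, p = 0.206, d = 0.241.
Sp1–Sp3: 11/34 differ, p = 0.324, d = 0.423.
Sp2–Sp3: 9/34 differ, p = 0.265, d = 0.326.
The smallest distance is between Sp1 and Sp2.

Sp1 and Sp2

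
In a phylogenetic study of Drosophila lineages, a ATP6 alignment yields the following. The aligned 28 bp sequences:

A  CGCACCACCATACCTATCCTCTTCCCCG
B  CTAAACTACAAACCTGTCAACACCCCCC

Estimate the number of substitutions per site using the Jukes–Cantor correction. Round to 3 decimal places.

0.635

The sequences differ at 12 of 28 sites, so p = 12/28 ≈ 0.428571.
d = −(3/4) ln(1 − 4p/3) = −0.75 ln(1 − 0.571428) = −0.75 ln(0.428572)
  = −0.75 × (-0.847297) = 0.635473 substitutions/site.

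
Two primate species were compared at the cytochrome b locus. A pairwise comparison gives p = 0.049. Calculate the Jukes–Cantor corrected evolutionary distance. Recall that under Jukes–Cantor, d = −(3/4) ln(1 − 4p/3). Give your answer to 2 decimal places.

0.05

d = −(3/4) ln(1 − 4p/3) = −0.75 ln(1 − 0.065333) = −0.75 ln(0.934667)
  = −0.75 × (-0.067565) = 0.050674 substitutions/site.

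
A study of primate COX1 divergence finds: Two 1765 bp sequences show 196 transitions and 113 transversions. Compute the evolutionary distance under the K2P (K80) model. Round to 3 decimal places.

0.203

P = 196/1765 ≈ 0.111048 and Q = 113/1765 ≈ 0.064023.
Under the Kimura two-parameter model, d = −½ ln(1 − 2P − Q) − ¼ ln(1 − 2Q).
1 − 2P − Q = 0.713881, giving −½ ln(0.713881) = 0.168519.
1 − 2Q = 0.871954, giving −¼ ln(0.871954) = 0.034255.
d = 0.168519 + 0.034255 = 0.202774.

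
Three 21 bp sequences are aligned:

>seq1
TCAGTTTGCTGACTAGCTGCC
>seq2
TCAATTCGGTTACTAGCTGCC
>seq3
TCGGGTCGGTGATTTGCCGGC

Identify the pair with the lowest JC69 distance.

seq1–seq2: 4/21 differ, p = 0.190, d = 0.220.
seq1–seq3: 8/21 differ, p = 0.381, d = 0.532.
seq2–seq3: 8/21 differ, p = 0.381, d = 0.532.
The smallest distance is between seq1 and seq2.

seq1 and seq2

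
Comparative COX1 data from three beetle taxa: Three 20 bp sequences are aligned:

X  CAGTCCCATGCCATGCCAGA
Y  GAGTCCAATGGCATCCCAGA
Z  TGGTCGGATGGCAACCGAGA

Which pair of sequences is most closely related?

X and Y

X–Y: 4/20 differ, p = 0.200, d = 0.233.
X–Z: 8/20 differ, p = 0.400, d = 0.572.
Y–Z: 6/20 differ, p = 0.300, d = 0.383.
The smallest distance is between X and Y.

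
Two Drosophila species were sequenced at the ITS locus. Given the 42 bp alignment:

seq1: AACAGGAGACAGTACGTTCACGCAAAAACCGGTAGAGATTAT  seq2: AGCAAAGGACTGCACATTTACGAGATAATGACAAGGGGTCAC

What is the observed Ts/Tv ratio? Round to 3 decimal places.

Transitions are A↔G and C↔T; transversions are all other mismatches.
Transitions: 14. Transversions: 6.
R = 14/6 = 2.333333… ≈ 2.333 (to 3 d.p.).

2.333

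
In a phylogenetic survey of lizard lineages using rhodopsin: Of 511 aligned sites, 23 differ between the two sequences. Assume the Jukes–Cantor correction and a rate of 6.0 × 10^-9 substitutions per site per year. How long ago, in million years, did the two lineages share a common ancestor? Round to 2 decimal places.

p = 23/511 ≈ 0.04501.
d = −(3/4) ln(1 − 4p/3) = −0.75 ln(1 − 0.060013) = −0.75 ln(0.939987)
  = −0.75 × (-0.061889) = 0.046417 substitutions/site.
Under a molecular clock d = 2μt, so t = d/(2μ) = 0.046417 / (2 × 6.0 × 10^-9) = 3.87 million years.

3.87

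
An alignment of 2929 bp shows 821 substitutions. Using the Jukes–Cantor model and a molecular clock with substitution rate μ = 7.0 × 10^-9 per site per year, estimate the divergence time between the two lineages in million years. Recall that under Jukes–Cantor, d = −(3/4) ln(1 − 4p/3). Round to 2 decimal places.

p = 821/2929 ≈ 0.2803.
d = −(3/4) ln(1 − 4p/3) = −0.75 ln(1 − 0.373733) = −0.75 ln(0.626267)
  = −0.75 × (-0.467978) = 0.350984 substitutions/site.
Under a molecular clock d = 2μt, so t = d/(2μ) = 0.350984 / (2 × 7.0 × 10^-9) = 25.07 million years.

25.07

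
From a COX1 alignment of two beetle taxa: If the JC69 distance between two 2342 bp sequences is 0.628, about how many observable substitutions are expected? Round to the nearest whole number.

Invert JC69: p = (3/4)(1 − e^(−4d/3)) = 0.75 × (1 − e^(-0.837333)) = 0.75 × (1 − 0.432863) = 0.425353.
Expected differing sites = pL ≈ 0.425353 × 2342 = 996.176726 ≈ 996.

996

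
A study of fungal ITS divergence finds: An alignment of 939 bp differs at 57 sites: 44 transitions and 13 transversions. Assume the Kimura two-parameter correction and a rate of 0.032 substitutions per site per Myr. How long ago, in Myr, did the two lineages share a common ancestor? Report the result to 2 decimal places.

1.00

P = 44/939 ≈ 0.046858 and Q = 13/939 ≈ 0.013845.
Under the Kimura two-parameter model, d = −½ ln(1 − 2P − Q) − ¼ ln(1 − 2Q).
1 − 2P − Q = 0.892439, giving −½ ln(0.892439) = 0.056899.
1 − 2Q = 0.97231, giving −¼ ln(0.97231) = 0.007020.
d = 0.056899 + 0.007020 = 0.063919.
Under a molecular clock d = 2μt, so t = d/(2μ) = 0.063919 / (2 × 0.032) = 1.00 Myr.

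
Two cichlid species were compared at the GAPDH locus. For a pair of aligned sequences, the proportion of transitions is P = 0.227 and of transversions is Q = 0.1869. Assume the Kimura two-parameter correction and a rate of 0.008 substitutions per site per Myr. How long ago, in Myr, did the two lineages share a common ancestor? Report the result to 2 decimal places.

Under the Kimura two-parameter model, d = −½ ln(1 − 2P − Q) − ¼ ln(1 − 2Q).
1 − 2P − Q = 0.3591, giving −½ ln(0.3591) = 0.512077.
1 − 2Q = 0.6262, giving −¼ ln(0.6262) = 0.117021.
d = 0.512077 + 0.117021 = 0.629098.
Under a molecular clock d = 2μt, so t = d/(2μ) = 0.629098 / (2 × 0.008) = 39.32 Myr.

39.32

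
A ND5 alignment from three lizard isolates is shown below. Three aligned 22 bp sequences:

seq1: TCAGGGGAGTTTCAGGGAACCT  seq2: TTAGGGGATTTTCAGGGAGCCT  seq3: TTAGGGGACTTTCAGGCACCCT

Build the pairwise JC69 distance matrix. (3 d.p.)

d(seq1,seq2) = 0.151, d(seq1,seq3) = 0.208, d(seq2,seq3) = 0.151

seq1–seq2: 3/22 sites differ → p ≈ 0.136364, d = −0.75 ln(1 − 0.181819) = 0.150504 ≈ 0.151.
seq1–seq3: 4/22 sites differ → p ≈ 0.181818, d = −0.75 ln(1 − 0.242424) = 0.208224 ≈ 0.208.
seq2–seq3: 3/22 sites differ → p ≈ 0.136364, d = −0.75 ln(1 − 0.181819) = 0.150504 ≈ 0.151.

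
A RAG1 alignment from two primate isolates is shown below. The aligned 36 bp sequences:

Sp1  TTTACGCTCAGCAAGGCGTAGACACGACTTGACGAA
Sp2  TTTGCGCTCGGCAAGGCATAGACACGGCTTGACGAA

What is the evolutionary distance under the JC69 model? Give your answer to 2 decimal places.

The sequences differ at 4 of 36 sites (4, 10, 18, 27), so p = 4/36 ≈ 0.111111.
d = −(3/4) ln(1 − 4p/3) = −0.75 ln(1 − 0.148148) = −0.75 ln(0.851852)
  = −0.75 × (-0.160342) = 0.120257 substitutions/site.

0.12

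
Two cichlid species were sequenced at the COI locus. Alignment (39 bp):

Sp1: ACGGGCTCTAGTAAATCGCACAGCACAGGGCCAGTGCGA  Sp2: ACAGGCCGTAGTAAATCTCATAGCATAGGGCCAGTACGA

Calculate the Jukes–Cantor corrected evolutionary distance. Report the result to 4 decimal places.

The sequences differ at 7 of 39 sites (3, 7, 8, 18, 21, 26, 36), so p = 7/39 ≈ 0.179487.
d = −(3/4) ln(1 − 4p/3) = −0.75 ln(1 − 0.239316) = −0.75 ln(0.760684)
  = −0.75 × (-0.273537) = 0.205153 substitutions/site.

0.2052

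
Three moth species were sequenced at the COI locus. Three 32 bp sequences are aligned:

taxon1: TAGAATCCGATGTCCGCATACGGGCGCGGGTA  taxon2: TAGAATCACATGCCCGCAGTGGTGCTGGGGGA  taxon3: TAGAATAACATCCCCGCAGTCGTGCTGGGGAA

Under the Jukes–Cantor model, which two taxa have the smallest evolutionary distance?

taxon1–taxon2: 10/32 differ, p = 0.313, d = 0.404.
taxon1–taxon3: 11/32 differ, p = 0.344, d = 0.460.
taxon2–taxon3: 4/32 differ, p = 0.125, d = 0.137.
The smallest distance is between taxon2 and taxon3.

taxon2 and taxon3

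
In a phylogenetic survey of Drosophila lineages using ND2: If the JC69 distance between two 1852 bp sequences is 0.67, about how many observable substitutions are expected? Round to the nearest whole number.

820

Invert JC69: p = (3/4)(1 − e^(−4d/3)) = 0.75 × (1 − e^(-0.893333)) = 0.75 × (1 − 0.409289) = 0.443033.
Expected differing sites = pL ≈ 0.443033 × 1852 = 820.497116 ≈ 820.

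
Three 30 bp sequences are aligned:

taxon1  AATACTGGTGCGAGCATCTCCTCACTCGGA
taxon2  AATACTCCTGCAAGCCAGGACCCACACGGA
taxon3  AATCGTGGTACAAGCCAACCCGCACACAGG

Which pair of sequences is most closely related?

taxon1–taxon2: 10/30 differ, p = 0.333, d = 0.441.
taxon1–taxon3: 12/30 differ, p = 0.400, d = 0.572.
taxon2–taxon3: 11/30 differ, p = 0.367, d = 0.503.
The smallest distance is between taxon1 and taxon2.

taxon1 and taxon2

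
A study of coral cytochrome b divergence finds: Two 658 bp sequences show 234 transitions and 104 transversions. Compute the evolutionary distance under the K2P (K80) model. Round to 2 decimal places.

P = 234/658 ≈ 0.355623 and Q = 104/658 ≈ 0.158055.
Under the Kimura two-parameter model, d = −½ ln(1 − 2P − Q) − ¼ ln(1 − 2Q).
1 − 2P − Q = 0.130699, giving −½ ln(0.130699) = 1.017429.
1 − 2Q = 0.68389, giving −¼ ln(0.68389) = 0.094990.
d = 1.017429 + 0.094990 = 1.112419.

1.11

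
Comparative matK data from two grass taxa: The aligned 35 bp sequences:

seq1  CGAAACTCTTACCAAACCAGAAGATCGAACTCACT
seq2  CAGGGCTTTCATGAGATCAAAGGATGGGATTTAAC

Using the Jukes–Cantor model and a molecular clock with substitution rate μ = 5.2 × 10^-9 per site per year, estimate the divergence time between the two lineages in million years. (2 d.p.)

The sequences differ at 18 of 35 sites, so p = 18/35 ≈ 0.514286.
d = −(3/4) ln(1 − 4p/3) = −0.75 ln(1 − 0.685715) = −0.75 ln(0.314285)
  = −0.75 × (-1.157455) = 0.868091 substitutions/site.
Under a molecular clock d = 2μt, so t = d/(2μ) = 0.868091 / (2 × 5.2 × 10^-9) = 83.47 million years.

83.47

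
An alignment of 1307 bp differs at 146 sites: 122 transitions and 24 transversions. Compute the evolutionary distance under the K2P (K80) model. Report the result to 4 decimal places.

0.1241

P = 122/1307 ≈ 0.093344 and Q = 24/1307 ≈ 0.018363.
Under the Kimura two-parameter model, d = −½ ln(1 − 2P − Q) − ¼ ln(1 − 2Q).
1 − 2P − Q = 0.794949, giving −½ ln(0.794949) = 0.114739.
1 − 2Q = 0.963274, giving −¼ ln(0.963274) = 0.009354.
d = 0.114739 + 0.009354 = 0.124093.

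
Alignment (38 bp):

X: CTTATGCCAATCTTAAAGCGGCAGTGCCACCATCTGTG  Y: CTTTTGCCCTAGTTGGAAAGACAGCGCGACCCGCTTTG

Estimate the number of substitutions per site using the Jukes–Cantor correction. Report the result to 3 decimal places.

The sequences differ at 15 of 38 sites, so p = 15/38 ≈ 0.394737.
d = −(3/4) ln(1 − 4p/3) = −0.75 ln(1 − 0.526316) = −0.75 ln(0.473684)
  = −0.75 × (-0.747215) = 0.560411 substitutions/site.

0.560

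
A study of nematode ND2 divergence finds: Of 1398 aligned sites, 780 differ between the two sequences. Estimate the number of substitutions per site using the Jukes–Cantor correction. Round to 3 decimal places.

1.022

p = 780/1398 ≈ 0.55794.
d = −(3/4) ln(1 − 4p/3) = −0.75 ln(1 − 0.74392) = −0.75 ln(0.25608)
  = −0.75 × (-1.362265) = 1.021699 substitutions/site.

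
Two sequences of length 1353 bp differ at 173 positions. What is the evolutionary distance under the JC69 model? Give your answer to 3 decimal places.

p = 173/1353 ≈ 0.127864.
d = −(3/4) ln(1 − 4p/3) = −0.75 ln(1 − 0.170485) = −0.75 ln(0.829515)
  = −0.75 × (-0.186914) = 0.140186 substitutions/site.

0.140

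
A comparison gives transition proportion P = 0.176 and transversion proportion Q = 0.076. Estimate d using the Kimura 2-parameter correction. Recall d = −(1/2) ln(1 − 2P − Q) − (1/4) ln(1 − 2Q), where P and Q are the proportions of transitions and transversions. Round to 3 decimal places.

Under the Kimura two-parameter model, d = −½ ln(1 − 2P − Q) − ¼ ln(1 − 2Q).
1 − 2P − Q = 0.572, giving −½ ln(0.572) = 0.279308.
1 − 2Q = 0.848, giving −¼ ln(0.848) = 0.041219.
d = 0.279308 + 0.041219 = 0.320527.

0.321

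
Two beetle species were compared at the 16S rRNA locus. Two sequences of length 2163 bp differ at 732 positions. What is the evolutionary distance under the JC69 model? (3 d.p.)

p = 732/2163 ≈ 0.338419.
d = −(3/4) ln(1 − 4p/3) = −0.75 ln(1 − 0.451225) = −0.75 ln(0.548775)
  = −0.75 × (-0.600067) = 0.450050 substitutions/site.

0.450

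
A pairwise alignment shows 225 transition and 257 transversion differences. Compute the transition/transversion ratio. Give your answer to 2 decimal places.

R = 225/257 = 0.875486… ≈ 0.88 (to 2 d.p.).

0.88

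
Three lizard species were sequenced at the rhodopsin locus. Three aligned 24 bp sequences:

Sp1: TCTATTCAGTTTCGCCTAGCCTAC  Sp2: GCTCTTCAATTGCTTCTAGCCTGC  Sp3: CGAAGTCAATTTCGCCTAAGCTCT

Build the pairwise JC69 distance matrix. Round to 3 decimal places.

Sp1–Sp2: 7/24 sites differ → p ≈ 0.291667, d = −0.75 ln(1 − 0.388889) = 0.369358 ≈ 0.369.
Sp1–Sp3: 9/24 sites differ → p = 0.375, d = −0.75 ln(1 − 0.5) = 0.519860 ≈ 0.520.
Sp2–Sp3: 12/24 sites differ → p = 0.5, d = −0.75 ln(1 − 0.666667) = 0.823960 ≈ 0.824.

d(Sp1,Sp2) = 0.369, d(Sp1,Sp3) = 0.520, d(Sp2,Sp3) = 0.824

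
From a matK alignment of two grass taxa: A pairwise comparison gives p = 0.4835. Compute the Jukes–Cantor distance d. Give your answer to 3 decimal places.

0.776

d = −(3/4) ln(1 − 4p/3) = −0.75 ln(1 − 0.644667) = −0.75 ln(0.355333)
  = −0.75 × (-1.034700) = 0.776025 substitutions/site.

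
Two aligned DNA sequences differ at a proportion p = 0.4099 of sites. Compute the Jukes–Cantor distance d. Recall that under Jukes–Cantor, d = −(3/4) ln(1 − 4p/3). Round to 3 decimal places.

0.593

d = −(3/4) ln(1 − 4p/3) = −0.75 ln(1 − 0.546533) = −0.75 ln(0.453467)
  = −0.75 × (-0.790833) = 0.593125 substitutions/site.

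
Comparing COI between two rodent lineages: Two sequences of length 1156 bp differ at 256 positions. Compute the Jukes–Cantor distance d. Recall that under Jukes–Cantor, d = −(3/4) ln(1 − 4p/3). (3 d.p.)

0.262

p = 256/1156 ≈ 0.221453.
d = −(3/4) ln(1 − 4p/3) = −0.75 ln(1 − 0.295271) = −0.75 ln(0.704729)
  = −0.75 × (-0.349942) = 0.262457 substitutions/site.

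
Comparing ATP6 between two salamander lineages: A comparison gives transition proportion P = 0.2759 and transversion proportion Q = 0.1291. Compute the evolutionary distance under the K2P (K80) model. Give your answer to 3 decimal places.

Under the Kimura two-parameter model, d = −½ ln(1 − 2P − Q) − ¼ ln(1 − 2Q).
1 − 2P − Q = 0.3191, giving −½ ln(0.3191) = 0.571125.
1 − 2Q = 0.7418, giving −¼ ln(0.7418) = 0.074669.
d = 0.571125 + 0.074669 = 0.645794.

0.646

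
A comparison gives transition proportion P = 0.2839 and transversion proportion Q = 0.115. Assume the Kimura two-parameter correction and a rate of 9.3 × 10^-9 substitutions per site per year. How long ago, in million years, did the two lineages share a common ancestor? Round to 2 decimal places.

34.38

Under the Kimura two-parameter model, d = −½ ln(1 − 2P − Q) − ¼ ln(1 − 2Q).
1 − 2P − Q = 0.3172, giving −½ ln(0.3172) = 0.574111.
1 − 2Q = 0.77, giving −¼ ln(0.77) = 0.065341.
d = 0.574111 + 0.065341 = 0.639452.
Under a molecular clock d = 2μt, so t = d/(2μ) = 0.639452 / (2 × 9.3 × 10^-9) = 34.38 million years.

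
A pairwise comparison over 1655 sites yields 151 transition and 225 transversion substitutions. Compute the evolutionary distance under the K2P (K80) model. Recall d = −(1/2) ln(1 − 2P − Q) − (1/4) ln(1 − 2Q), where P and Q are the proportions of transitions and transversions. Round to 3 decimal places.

0.271

P = 151/1655 ≈ 0.091239 and Q = 225/1655 ≈ 0.135952.
Under the Kimura two-parameter model, d = −½ ln(1 − 2P − Q) − ¼ ln(1 − 2Q).
1 − 2P − Q = 0.68157, giving −½ ln(0.68157) = 0.191678.
1 − 2Q = 0.728096, giving −¼ ln(0.728096) = 0.079331.
d = 0.191678 + 0.079331 = 0.271009.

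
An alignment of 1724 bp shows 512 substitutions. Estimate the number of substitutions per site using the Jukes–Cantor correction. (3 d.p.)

p = 512/1724 ≈ 0.296984.
d = −(3/4) ln(1 − 4p/3) = −0.75 ln(1 − 0.395979) = −0.75 ln(0.604021)
  = −0.75 × (-0.504146) = 0.378110 substitutions/site.

0.378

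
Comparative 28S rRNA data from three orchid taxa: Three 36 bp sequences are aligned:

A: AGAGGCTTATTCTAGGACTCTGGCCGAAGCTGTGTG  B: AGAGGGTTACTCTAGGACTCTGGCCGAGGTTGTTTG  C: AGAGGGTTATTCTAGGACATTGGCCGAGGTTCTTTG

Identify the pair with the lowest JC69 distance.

A–B: 5/36 differ, p = 0.139, d = 0.154.
A–C: 7/36 differ, p = 0.194, d = 0.225.
B–C: 4/36 differ, p = 0.111, d = 0.120.
The smallest distance is between B and C.

B and C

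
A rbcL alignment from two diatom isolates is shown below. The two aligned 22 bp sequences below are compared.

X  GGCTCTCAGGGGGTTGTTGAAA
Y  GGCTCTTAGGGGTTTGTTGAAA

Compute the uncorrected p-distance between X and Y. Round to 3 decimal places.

The sequences differ at 2 of 22 positions (sites 7, 13).
p = 2/22 = 0.090909… ≈ 0.091 (to 3 d.p.).

0.091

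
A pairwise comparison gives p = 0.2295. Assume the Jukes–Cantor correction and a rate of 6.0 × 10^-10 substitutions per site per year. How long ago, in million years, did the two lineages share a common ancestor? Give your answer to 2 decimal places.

d = −(3/4) ln(1 − 4p/3) = −0.75 ln(1 − 0.306) = −0.75 ln(0.694)
  = −0.75 × (-0.365283) = 0.273962 substitutions/site.
Under a molecular clock d = 2μt, so t = d/(2μ) = 0.273962 / (2 × 6.0 × 10^-10) = 228.30 million years.

228.30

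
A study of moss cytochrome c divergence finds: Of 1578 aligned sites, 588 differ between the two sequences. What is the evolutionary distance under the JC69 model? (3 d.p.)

p = 588/1578 ≈ 0.372624.
d = −(3/4) ln(1 − 4p/3) = −0.75 ln(1 − 0.496832) = −0.75 ln(0.503168)
  = −0.75 × (-0.686831) = 0.515123 substitutions/site.

0.515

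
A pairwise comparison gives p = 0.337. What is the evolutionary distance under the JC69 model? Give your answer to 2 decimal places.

d = −(3/4) ln(1 − 4p/3) = −0.75 ln(1 − 0.449333) = −0.75 ln(0.550667)
  = −0.75 × (-0.596625) = 0.447469 substitutions/site.

0.45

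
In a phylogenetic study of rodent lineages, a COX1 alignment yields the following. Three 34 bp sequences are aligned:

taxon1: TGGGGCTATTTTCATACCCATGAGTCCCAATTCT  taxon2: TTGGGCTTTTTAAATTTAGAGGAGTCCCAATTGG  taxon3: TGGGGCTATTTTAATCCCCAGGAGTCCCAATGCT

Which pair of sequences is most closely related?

taxon1 and taxon3

taxon1–taxon2: 11/34 differ, p = 0.324, d = 0.423.
taxon1–taxon3: 4/34 differ, p = 0.118, d = 0.128.
taxon2–taxon3: 10/34 differ, p = 0.294, d = 0.373.
The smallest distance is between taxon1 and taxon3.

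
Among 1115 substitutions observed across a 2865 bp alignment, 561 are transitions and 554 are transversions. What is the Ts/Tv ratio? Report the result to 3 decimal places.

1.013

R = 561/554 = 1.012635… ≈ 1.013 (to 3 d.p.).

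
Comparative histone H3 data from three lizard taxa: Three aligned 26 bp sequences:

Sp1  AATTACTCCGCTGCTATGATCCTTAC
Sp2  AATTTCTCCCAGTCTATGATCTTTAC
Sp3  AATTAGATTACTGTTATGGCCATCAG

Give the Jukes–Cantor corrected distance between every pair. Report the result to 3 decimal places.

Sp1–Sp2: 6/26 sites differ → p ≈ 0.230769, d = −0.75 ln(1 − 0.307692) = 0.275793 ≈ 0.276.
Sp1–Sp3: 11/26 sites differ → p ≈ 0.423077, d = −0.75 ln(1 − 0.564103) = 0.622762 ≈ 0.623.
Sp2–Sp3: 15/26 sites differ → p ≈ 0.576923, d = −0.75 ln(1 − 0.769231) = 1.099754 ≈ 1.100.

d(Sp1,Sp2) = 0.276, d(Sp1,Sp3) = 0.623, d(Sp2,Sp3) = 1.100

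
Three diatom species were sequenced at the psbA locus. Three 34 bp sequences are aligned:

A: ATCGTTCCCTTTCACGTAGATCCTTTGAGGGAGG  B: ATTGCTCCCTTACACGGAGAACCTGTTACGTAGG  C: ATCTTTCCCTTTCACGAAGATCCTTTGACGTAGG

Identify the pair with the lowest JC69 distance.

A and C

A–B: 9/34 differ, p = 0.265, d = 0.326.
A–C: 4/34 differ, p = 0.118, d = 0.128.
B–C: 8/34 differ, p = 0.235, d = 0.282.
The smallest distance is between A and C.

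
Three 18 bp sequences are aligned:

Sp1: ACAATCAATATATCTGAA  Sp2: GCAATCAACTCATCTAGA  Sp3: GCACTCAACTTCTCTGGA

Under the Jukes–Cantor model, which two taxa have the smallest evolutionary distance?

Sp2 and Sp3

Sp1–Sp2: 6/18 differ, p = 0.333, d = 0.441.
Sp1–Sp3: 6/18 differ, p = 0.333, d = 0.441.
Sp2–Sp3: 4/18 differ, p = 0.222, d = 0.264.
The smallest distance is between Sp2 and Sp3.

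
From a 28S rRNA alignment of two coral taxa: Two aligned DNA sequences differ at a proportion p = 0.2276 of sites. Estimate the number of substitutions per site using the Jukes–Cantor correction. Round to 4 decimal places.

d = −(3/4) ln(1 − 4p/3) = −0.75 ln(1 − 0.303467) = −0.75 ln(0.696533)
  = −0.75 × (-0.361640) = 0.271230 substitutions/site.

0.2712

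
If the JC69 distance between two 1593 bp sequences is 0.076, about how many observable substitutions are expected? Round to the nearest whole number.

Invert JC69: p = (3/4)(1 − e^(−4d/3)) = 0.75 × (1 − e^(-0.101333)) = 0.75 × (1 − 0.903632) = 0.072276.
Expected differing sites = pL ≈ 0.072276 × 1593 = 115.135668 ≈ 115.

115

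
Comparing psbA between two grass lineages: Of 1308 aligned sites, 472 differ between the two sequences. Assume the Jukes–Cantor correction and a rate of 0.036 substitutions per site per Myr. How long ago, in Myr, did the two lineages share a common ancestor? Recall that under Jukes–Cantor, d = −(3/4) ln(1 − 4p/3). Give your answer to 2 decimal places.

p = 472/1308 ≈ 0.360856.
d = −(3/4) ln(1 − 4p/3) = −0.75 ln(1 − 0.481141) = −0.75 ln(0.518859)
  = −0.75 × (-0.656123) = 0.492092 substitutions/site.
Under a molecular clock d = 2μt, so t = d/(2μ) = 0.492092 / (2 × 0.036) = 6.83 Myr.

6.83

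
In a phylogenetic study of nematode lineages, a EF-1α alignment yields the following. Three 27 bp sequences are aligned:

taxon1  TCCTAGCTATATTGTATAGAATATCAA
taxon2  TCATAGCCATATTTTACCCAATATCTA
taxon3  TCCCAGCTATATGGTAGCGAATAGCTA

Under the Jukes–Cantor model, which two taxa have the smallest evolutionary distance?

taxon1–taxon2: 7/27 differ, p = 0.259, d = 0.318.
taxon1–taxon3: 6/27 differ, p = 0.222, d = 0.264.
taxon2–taxon3: 8/27 differ, p = 0.296, d = 0.377.
The smallest distance is between taxon1 and taxon3.

taxon1 and taxon3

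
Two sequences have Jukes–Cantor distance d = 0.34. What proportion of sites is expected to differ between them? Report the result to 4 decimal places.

0.2734

p = (3/4)(1 − e^(−4d/3)) = 0.75 × (1 − e^(-0.453333)) = 0.75 × (1 − 0.635506) = 0.273371.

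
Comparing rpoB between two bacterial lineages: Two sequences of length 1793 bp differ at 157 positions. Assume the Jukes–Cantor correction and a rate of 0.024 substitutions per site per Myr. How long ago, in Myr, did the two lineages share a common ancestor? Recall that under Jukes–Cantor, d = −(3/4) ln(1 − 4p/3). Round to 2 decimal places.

1.94

p = 157/1793 ≈ 0.087563.
d = −(3/4) ln(1 − 4p/3) = −0.75 ln(1 − 0.116751) = −0.75 ln(0.883249)
  = −0.75 × (-0.124148) = 0.093111 substitutions/site.
Under a molecular clock d = 2μt, so t = d/(2μ) = 0.093111 / (2 × 0.024) = 1.94 Myr.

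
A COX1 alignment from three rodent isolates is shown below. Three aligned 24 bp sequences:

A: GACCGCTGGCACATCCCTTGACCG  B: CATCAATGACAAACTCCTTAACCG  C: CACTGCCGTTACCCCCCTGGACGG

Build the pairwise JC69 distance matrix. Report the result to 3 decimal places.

A–B: 9/24 sites differ → p = 0.375, d = −0.75 ln(1 − 0.5) = 0.519860 ≈ 0.520.
A–C: 9/24 sites differ → p = 0.375, d = −0.75 ln(1 − 0.5) = 0.519860 ≈ 0.520.
B–C: 13/24 sites differ → p ≈ 0.541667, d = −0.75 ln(1 − 0.722223) = 0.960702 ≈ 0.961.

d(A,B) = 0.520, d(A,C) = 0.520, d(B,C) = 0.961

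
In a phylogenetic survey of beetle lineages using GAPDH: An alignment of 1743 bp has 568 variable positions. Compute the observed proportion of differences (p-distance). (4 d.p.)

p = 568/1743 = 0.325874… ≈ 0.3259 (to 4 d.p.).

0.3259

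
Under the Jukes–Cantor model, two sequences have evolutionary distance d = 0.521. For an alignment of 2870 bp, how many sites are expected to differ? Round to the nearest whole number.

Invert JC69: p = (3/4)(1 − e^(−4d/3)) = 0.75 × (1 − e^(-0.694667)) = 0.75 × (1 − 0.499241) = 0.375569.
Expected differing sites = pL ≈ 0.375569 × 2870 = 1077.88303 ≈ 1078.

1078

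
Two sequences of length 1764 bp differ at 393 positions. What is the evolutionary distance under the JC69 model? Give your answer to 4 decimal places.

p = 393/1764 ≈ 0.222789.
d = −(3/4) ln(1 − 4p/3) = −0.75 ln(1 − 0.297052) = −0.75 ln(0.702948)
  = −0.75 × (-0.352472) = 0.264354 substitutions/site.

0.2644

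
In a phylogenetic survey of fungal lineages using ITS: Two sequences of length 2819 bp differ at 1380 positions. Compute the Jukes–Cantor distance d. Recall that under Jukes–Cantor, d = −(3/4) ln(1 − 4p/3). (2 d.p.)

p = 1380/2819 ≈ 0.489535.
d = −(3/4) ln(1 − 4p/3) = −0.75 ln(1 − 0.652713) = −0.75 ln(0.347287)
  = −0.75 × (-1.057604) = 0.793203 substitutions/site.

0.79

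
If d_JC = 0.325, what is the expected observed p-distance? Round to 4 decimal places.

p = (3/4)(1 − e^(−4d/3)) = 0.75 × (1 − e^(-0.433333)) = 0.75 × (1 − 0.648345) = 0.263741.

0.2637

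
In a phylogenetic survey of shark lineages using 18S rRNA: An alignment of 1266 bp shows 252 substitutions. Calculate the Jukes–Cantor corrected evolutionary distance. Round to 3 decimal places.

0.231

p = 252/1266 ≈ 0.199052.
d = −(3/4) ln(1 − 4p/3) = −0.75 ln(1 − 0.265403) = −0.75 ln(0.734597)
  = −0.75 × (-0.308433) = 0.231325 substitutions/site.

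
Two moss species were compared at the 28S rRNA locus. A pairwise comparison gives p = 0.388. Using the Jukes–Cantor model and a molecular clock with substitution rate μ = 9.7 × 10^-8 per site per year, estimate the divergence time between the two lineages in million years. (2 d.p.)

d = −(3/4) ln(1 − 4p/3) = −0.75 ln(1 − 0.517333) = −0.75 ln(0.482667)
  = −0.75 × (-0.728428) = 0.546321 substitutions/site.
Under a molecular clock d = 2μt, so t = d/(2μ) = 0.546321 / (2 × 9.7 × 10^-8) = 2.82 million years.

2.82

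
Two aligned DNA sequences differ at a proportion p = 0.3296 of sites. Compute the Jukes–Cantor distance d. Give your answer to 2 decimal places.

d = −(3/4) ln(1 − 4p/3) = −0.75 ln(1 − 0.439467) = −0.75 ln(0.560533)
  = −0.75 × (-0.578867) = 0.434150 substitutions/site.

0.43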